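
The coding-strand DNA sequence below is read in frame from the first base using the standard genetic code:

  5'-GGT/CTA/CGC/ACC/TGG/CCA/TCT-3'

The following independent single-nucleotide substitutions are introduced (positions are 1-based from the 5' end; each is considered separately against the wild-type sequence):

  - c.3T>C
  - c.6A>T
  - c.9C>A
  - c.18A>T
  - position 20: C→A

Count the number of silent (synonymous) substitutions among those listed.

4

Codon 1: GGT (Gly) → GGC (Gly) — synonymous.
Codon 2: CTA (Leu) → CTT (Leu) — synonymous.
Codon 3: CGC (Arg) → CGA (Arg) — synonymous.
Codon 6: CCA (Pro) → CCT (Pro) — synonymous.
Codon 7: TCT (Ser) → TAT (Tyr) — missense.
Synonymous: 4 of 5.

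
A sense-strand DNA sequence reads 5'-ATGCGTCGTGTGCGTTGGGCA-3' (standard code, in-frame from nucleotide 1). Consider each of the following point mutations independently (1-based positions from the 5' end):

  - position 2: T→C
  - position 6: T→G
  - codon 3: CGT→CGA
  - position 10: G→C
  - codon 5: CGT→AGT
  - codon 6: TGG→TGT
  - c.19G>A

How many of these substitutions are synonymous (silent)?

2

Codon 1: ATG (Met) → ACG (Thr) — missense.
Codon 2: CGT (Arg) → CGG (Arg) — synonymous.
Codon 3: CGT (Arg) → CGA (Arg) — synonymous.
Codon 4: GTG (Val) → CTG (Leu) — missense.
Codon 5: CGT (Arg) → AGT (Ser) — missense.
Codon 6: TGG (Trp) → TGT (Cys) — missense.
Codon 7: GCA (Ala) → ACA (Thr) — missense.
Synonymous: 2 of 7.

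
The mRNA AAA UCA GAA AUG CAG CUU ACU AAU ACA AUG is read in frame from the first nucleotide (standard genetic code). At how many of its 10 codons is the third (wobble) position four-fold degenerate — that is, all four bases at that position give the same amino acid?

4

Codon 1 AAA (Lys): third position 2-fold.
Codon 2 UCA (Ser): third position 4-fold.
Codon 3 GAA (Glu): third position 2-fold.
Codon 4 AUG (Met): third position 1-fold.
Codon 5 CAG (Gln): third position 2-fold.
Codon 6 CUU (Leu): third position 4-fold.
Codon 7 ACU (Thr): third position 4-fold.
Codon 8 AAU (Asn): third position 2-fold.
Codon 9 ACA (Thr): third position 4-fold.
Codon 10 AUG (Met): third position 1-fold.
Four-fold degenerate third positions: 4.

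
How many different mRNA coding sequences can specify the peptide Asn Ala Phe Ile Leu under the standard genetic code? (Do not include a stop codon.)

288

Asn: 2 codons.
Ala: 4 codons.
Phe: 2 codons.
Ile: 3 codons.
Leu: 6 codons.
2 × 4 × 2 × 3 × 6 = 288.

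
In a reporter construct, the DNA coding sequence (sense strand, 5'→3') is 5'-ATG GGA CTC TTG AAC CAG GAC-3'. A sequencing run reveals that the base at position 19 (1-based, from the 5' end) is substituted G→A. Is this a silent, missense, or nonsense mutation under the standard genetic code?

missense

Position 19 falls in codon 7: GAC → Asp.
After the substitution the codon is AAC → Asn.
Asp ≠ Asn, so this is a missense mutation.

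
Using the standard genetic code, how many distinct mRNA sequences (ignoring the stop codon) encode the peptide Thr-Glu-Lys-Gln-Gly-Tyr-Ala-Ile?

3072

Thr: 4 codons.
Glu: 2 codons.
Lys: 2 codons.
Gln: 2 codons.
Gly: 4 codons.
Tyr: 2 codons.
Ala: 4 codons.
Ile: 3 codons.
4 × 2 × 2 × 2 × 4 × 2 × 4 × 3 = 3072.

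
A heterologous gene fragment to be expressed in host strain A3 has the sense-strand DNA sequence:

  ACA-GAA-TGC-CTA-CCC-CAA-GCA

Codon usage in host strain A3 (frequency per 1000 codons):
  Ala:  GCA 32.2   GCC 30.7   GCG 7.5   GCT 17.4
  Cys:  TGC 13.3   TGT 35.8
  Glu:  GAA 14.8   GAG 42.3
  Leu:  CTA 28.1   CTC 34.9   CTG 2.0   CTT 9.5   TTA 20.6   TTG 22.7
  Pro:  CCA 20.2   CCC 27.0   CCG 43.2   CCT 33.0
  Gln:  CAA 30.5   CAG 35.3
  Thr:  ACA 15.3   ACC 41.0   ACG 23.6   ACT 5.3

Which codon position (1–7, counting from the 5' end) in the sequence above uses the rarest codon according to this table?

Codon 1 ACA (Thr): 15.3 per 1000.
Codon 2 GAA (Glu): 14.8 per 1000.
Codon 3 TGC (Cys): 13.3 per 1000.
Codon 4 CTA (Leu): 28.1 per 1000.
Codon 5 CCC (Pro): 27.0 per 1000.
Codon 6 CAA (Gln): 30.5 per 1000.
Codon 7 GCA (Ala): 32.2 per 1000.
Lowest frequency is 13.3 at codon 3.

3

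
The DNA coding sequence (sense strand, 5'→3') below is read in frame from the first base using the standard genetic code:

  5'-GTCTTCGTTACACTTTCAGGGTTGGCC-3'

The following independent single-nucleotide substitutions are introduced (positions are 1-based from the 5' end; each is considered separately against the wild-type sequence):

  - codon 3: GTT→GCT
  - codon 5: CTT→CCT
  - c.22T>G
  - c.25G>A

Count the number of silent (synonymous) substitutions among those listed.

0

Codon 3: GTT (Val) → GCT (Ala) — missense.
Codon 5: CTT (Leu) → CCT (Pro) — missense.
Codon 8: TTG (Leu) → GTG (Val) — missense.
Codon 9: GCC (Ala) → ACC (Thr) — missense.
Synonymous: 0 of 4.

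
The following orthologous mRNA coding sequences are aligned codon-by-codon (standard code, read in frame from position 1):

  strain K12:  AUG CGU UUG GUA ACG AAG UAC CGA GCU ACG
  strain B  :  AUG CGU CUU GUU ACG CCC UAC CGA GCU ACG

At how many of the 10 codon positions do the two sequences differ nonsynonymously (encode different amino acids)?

1

Codon 1: AUG Met / AUG Met — identical.
Codon 2: CGU Arg / CGU Arg — identical.
Codon 3: UUG Leu / CUU Leu — synonymous.
Codon 4: GUA Val / GUU Val — synonymous.
Codon 5: ACG Thr / ACG Thr — identical.
Codon 6: AAG Lys / CCC Pro — nonsynonymous.
Codon 7: UAC Tyr / UAC Tyr — identical.
Codon 8: CGA Arg / CGA Arg — identical.
Codon 9: GCU Ala / GCU Ala — identical.
Codon 10: ACG Thr / ACG Thr — identical.
Nonsynonymous differences: 1.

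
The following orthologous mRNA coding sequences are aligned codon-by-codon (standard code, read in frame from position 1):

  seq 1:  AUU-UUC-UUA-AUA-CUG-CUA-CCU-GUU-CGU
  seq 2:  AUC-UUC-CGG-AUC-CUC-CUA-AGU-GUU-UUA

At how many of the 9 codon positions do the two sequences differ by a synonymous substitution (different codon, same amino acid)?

Codon 1: AUU Ile / AUC Ile — synonymous.
Codon 2: UUC Phe / UUC Phe — identical.
Codon 3: UUA Leu / CGG Arg — nonsynonymous.
Codon 4: AUA Ile / AUC Ile — synonymous.
Codon 5: CUG Leu / CUC Leu — synonymous.
Codon 6: CUA Leu / CUA Leu — identical.
Codon 7: CCU Pro / AGU Ser — nonsynonymous.
Codon 8: GUU Val / GUU Val — identical.
Codon 9: CGU Arg / UUA Leu — nonsynonymous.
Synonymous differences: 3.

3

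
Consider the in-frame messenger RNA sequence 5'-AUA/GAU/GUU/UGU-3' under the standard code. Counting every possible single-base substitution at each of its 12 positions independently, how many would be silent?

Codon 1 (AUA, Ile): 2 synonymous substitutions.
Codon 2 (GAU, Asp): 1 synonymous substitution.
Codon 3 (GUU, Val): 3 synonymous substitutions.
Codon 4 (UGU, Cys): 1 synonymous substitution.
Total: 2 + 1 + 3 + 1 = 7.

7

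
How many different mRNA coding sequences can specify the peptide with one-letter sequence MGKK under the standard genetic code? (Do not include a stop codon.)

16

Met: 1 codon.
Gly: 4 codons.
Lys: 2 codons.
Lys: 2 codons.
1 × 4 × 2 × 2 = 16.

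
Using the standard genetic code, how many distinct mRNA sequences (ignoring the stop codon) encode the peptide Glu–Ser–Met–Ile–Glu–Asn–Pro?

576

Glu: 2 codons.
Ser: 6 codons.
Met: 1 codon.
Ile: 3 codons.
Glu: 2 codons.
Asn: 2 codons.
Pro: 4 codons.
2 × 6 × 1 × 3 × 2 × 2 × 4 = 576.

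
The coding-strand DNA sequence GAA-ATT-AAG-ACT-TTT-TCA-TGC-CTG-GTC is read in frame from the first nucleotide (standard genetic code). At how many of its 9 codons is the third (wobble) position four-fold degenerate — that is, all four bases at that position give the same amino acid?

4

Codon 1 GAA (Glu): third position 2-fold.
Codon 2 ATT (Ile): third position 3-fold.
Codon 3 AAG (Lys): third position 2-fold.
Codon 4 ACT (Thr): third position 4-fold.
Codon 5 TTT (Phe): third position 2-fold.
Codon 6 TCA (Ser): third position 4-fold.
Codon 7 TGC (Cys): third position 2-fold.
Codon 8 CTG (Leu): third position 4-fold.
Codon 9 GTC (Val): third position 4-fold.
Four-fold degenerate third positions: 4.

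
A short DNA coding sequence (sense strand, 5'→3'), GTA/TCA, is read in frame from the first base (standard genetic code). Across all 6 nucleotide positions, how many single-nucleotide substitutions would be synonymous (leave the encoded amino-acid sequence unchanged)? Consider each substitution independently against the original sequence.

Codon 1 (GTA, Val): 3 synonymous substitutions.
Codon 2 (TCA, Ser): 3 synonymous substitutions.
Total: 3 + 3 = 6.

6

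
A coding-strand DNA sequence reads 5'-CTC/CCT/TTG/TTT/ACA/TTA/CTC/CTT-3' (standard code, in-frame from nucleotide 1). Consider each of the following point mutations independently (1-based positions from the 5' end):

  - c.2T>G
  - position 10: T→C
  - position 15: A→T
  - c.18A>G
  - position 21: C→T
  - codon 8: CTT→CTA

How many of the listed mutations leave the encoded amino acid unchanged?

Codon 1: CTC (Leu) → CGC (Arg) — missense.
Codon 4: TTT (Phe) → CTT (Leu) — missense.
Codon 5: ACA (Thr) → ACT (Thr) — synonymous.
Codon 6: TTA (Leu) → TTG (Leu) — synonymous.
Codon 7: CTC (Leu) → CTT (Leu) — synonymous.
Codon 8: CTT (Leu) → CTA (Leu) — synonymous.
Synonymous: 4 of 6.

4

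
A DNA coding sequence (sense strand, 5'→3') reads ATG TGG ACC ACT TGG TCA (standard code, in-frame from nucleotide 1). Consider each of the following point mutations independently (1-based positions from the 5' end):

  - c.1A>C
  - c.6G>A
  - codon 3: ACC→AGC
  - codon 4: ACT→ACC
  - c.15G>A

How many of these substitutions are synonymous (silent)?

Codon 1: ATG (Met) → CTG (Leu) — missense.
Codon 2: TGG (Trp) → TGA (Stop) — nonsense.
Codon 3: ACC (Thr) → AGC (Ser) — missense.
Codon 4: ACT (Thr) → ACC (Thr) — synonymous.
Codon 5: TGG (Trp) → TGA (Stop) — nonsense.
Synonymous: 1 of 5.

1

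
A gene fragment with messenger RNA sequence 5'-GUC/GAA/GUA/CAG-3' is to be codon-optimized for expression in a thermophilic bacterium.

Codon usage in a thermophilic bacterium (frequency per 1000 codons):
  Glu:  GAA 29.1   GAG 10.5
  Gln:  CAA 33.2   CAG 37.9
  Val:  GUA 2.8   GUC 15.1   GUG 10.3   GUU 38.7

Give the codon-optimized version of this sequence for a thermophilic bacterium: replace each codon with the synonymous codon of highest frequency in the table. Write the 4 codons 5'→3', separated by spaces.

Codon 1 (Val): best is GUU at 38.7.
Codon 2 (Glu): best is GAA at 29.1.
Codon 3 (Val): best is GUU at 38.7.
Codon 4 (Gln): best is CAG at 37.9.

GUU GAA GUU CAG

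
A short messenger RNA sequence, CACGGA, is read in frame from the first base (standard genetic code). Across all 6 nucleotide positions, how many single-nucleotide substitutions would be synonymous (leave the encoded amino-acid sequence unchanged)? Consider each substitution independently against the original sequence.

Codon 1 (CAC, His): 1 synonymous substitution.
Codon 2 (GGA, Gly): 3 synonymous substitutions.
Total: 1 + 3 = 4.

4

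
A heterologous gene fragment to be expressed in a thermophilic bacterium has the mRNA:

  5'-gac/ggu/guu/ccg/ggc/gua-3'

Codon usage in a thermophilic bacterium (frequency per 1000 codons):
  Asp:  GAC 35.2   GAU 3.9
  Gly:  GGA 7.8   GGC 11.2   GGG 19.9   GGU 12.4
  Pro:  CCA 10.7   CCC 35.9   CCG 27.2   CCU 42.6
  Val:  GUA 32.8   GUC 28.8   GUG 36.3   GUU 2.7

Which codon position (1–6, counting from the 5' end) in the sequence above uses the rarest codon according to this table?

Codon 1 GAC (Asp): 35.2 per 1000.
Codon 2 GGU (Gly): 12.4 per 1000.
Codon 3 GUU (Val): 2.7 per 1000.
Codon 4 CCG (Pro): 27.2 per 1000.
Codon 5 GGC (Gly): 11.2 per 1000.
Codon 6 GUA (Val): 32.8 per 1000.
Lowest frequency is 2.7 at codon 3.

3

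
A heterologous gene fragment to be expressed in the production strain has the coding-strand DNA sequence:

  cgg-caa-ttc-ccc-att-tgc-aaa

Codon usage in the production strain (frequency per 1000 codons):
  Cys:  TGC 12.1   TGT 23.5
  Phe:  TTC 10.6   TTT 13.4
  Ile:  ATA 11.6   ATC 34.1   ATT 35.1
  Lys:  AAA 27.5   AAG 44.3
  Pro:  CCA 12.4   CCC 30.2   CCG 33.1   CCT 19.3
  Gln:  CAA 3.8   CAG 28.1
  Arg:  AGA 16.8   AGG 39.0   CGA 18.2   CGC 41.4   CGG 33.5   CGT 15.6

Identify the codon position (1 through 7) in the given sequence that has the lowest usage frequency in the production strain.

2

Codon 1 CGG (Arg): 33.5 per 1000.
Codon 2 CAA (Gln): 3.8 per 1000.
Codon 3 TTC (Phe): 10.6 per 1000.
Codon 4 CCC (Pro): 30.2 per 1000.
Codon 5 ATT (Ile): 35.1 per 1000.
Codon 6 TGC (Cys): 12.1 per 1000.
Codon 7 AAA (Lys): 27.5 per 1000.
Lowest frequency is 3.8 at codon 2.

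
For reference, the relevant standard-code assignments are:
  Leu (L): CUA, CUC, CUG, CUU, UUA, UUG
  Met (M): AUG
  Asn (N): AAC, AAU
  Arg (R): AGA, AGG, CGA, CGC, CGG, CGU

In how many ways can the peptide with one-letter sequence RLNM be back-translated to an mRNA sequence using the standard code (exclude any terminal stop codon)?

Arg: 6 codons.
Leu: 6 codons.
Asn: 2 codons.
Met: 1 codon.
6 × 6 × 2 × 1 = 72.

72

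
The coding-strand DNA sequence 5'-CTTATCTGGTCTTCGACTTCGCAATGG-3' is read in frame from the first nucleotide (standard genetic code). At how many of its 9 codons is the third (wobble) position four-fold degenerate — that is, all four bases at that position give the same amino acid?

5

Codon 1 CTT (Leu): third position 4-fold.
Codon 2 ATC (Ile): third position 3-fold.
Codon 3 TGG (Trp): third position 1-fold.
Codon 4 TCT (Ser): third position 4-fold.
Codon 5 TCG (Ser): third position 4-fold.
Codon 6 ACT (Thr): third position 4-fold.
Codon 7 TCG (Ser): third position 4-fold.
Codon 8 CAA (Gln): third position 2-fold.
Codon 9 TGG (Trp): third position 1-fold.
Four-fold degenerate third positions: 5.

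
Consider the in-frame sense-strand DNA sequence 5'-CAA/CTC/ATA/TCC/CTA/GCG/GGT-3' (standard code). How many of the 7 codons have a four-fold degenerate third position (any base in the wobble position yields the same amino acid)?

5

Codon 1 CAA (Gln): third position 2-fold.
Codon 2 CTC (Leu): third position 4-fold.
Codon 3 ATA (Ile): third position 3-fold.
Codon 4 TCC (Ser): third position 4-fold.
Codon 5 CTA (Leu): third position 4-fold.
Codon 6 GCG (Ala): third position 4-fold.
Codon 7 GGT (Gly): third position 4-fold.
Four-fold degenerate third positions: 5.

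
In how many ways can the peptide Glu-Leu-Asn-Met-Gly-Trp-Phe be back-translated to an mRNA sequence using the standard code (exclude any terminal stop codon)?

192

Glu: 2 codons.
Leu: 6 codons.
Asn: 2 codons.
Met: 1 codon.
Gly: 4 codons.
Trp: 1 codon.
Phe: 2 codons.
2 × 6 × 2 × 1 × 4 × 1 × 2 = 192.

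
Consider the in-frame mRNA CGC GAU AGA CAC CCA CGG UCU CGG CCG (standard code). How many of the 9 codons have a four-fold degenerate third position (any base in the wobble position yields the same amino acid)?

Codon 1 CGC (Arg): third position 4-fold.
Codon 2 GAU (Asp): third position 2-fold.
Codon 3 AGA (Arg): third position 2-fold.
Codon 4 CAC (His): third position 2-fold.
Codon 5 CCA (Pro): third position 4-fold.
Codon 6 CGG (Arg): third position 4-fold.
Codon 7 UCU (Ser): third position 4-fold.
Codon 8 CGG (Arg): third position 4-fold.
Codon 9 CCG (Pro): third position 4-fold.
Four-fold degenerate third positions: 6.

6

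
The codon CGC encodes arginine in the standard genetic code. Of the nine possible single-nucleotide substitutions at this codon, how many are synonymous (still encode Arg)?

3

Position 1: none → 0 synonymous.
Position 2: none → 0 synonymous.
Position 3: CGT, CGA, CGG → 3 synonymous.
Total: 0 + 0 + 3 = 3.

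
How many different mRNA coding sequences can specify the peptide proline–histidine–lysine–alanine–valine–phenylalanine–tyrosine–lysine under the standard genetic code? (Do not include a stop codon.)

2048

Pro: 4 codons.
His: 2 codons.
Lys: 2 codons.
Ala: 4 codons.
Val: 4 codons.
Phe: 2 codons.
Tyr: 2 codons.
Lys: 2 codons.
4 × 2 × 2 × 4 × 4 × 2 × 2 × 2 = 2048.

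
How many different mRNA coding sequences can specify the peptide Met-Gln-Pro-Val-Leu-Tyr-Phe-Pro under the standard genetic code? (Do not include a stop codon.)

3072

Met: 1 codon.
Gln: 2 codons.
Pro: 4 codons.
Val: 4 codons.
Leu: 6 codons.
Tyr: 2 codons.
Phe: 2 codons.
Pro: 4 codons.
1 × 2 × 4 × 4 × 6 × 2 × 2 × 4 = 3072.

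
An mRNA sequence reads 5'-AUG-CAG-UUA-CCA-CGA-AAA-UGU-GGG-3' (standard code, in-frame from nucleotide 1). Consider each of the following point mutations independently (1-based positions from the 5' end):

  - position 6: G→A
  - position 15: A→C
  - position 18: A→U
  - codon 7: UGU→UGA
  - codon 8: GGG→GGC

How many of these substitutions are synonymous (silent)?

Codon 2: CAG (Gln) → CAA (Gln) — synonymous.
Codon 5: CGA (Arg) → CGC (Arg) — synonymous.
Codon 6: AAA (Lys) → AAU (Asn) — missense.
Codon 7: UGU (Cys) → UGA (Stop) — nonsense.
Codon 8: GGG (Gly) → GGC (Gly) — synonymous.
Synonymous: 3 of 5.

3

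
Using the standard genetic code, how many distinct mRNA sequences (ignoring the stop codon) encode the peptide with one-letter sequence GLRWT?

576

Gly: 4 codons.
Leu: 6 codons.
Arg: 6 codons.
Trp: 1 codon.
Thr: 4 codons.
4 × 6 × 6 × 1 × 4 = 576.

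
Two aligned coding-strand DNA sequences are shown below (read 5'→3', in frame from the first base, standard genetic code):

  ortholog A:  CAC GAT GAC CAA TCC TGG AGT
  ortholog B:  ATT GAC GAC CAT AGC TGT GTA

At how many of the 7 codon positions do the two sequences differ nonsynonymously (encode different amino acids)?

4

Codon 1: CAC His / ATT Ile — nonsynonymous.
Codon 2: GAT Asp / GAC Asp — synonymous.
Codon 3: GAC Asp / GAC Asp — identical.
Codon 4: CAA Gln / CAT His — nonsynonymous.
Codon 5: TCC Ser / AGC Ser — synonymous.
Codon 6: TGG Trp / TGT Cys — nonsynonymous.
Codon 7: AGT Ser / GTA Val — nonsynonymous.
Nonsynonymous differences: 4.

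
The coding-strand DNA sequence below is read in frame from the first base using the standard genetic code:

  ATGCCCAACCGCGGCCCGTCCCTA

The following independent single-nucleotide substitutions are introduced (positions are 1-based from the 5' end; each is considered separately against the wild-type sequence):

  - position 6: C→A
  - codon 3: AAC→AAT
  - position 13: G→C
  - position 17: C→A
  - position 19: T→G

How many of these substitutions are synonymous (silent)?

2

Codon 2: CCC (Pro) → CCA (Pro) — synonymous.
Codon 3: AAC (Asn) → AAT (Asn) — synonymous.
Codon 5: GGC (Gly) → CGC (Arg) — missense.
Codon 6: CCG (Pro) → CAG (Gln) — missense.
Codon 7: TCC (Ser) → GCC (Ala) — missense.
Synonymous: 2 of 5.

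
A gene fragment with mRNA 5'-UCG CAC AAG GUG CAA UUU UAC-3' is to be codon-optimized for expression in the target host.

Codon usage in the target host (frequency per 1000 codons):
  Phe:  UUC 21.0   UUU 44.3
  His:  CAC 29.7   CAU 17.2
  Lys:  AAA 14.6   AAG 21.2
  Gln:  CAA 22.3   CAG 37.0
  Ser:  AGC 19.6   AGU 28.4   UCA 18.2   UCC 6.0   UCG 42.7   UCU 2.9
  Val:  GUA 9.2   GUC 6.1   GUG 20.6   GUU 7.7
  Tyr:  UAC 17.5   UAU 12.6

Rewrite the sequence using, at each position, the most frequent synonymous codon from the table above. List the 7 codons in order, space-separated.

Codon 1 (Ser): best is UCG at 42.7.
Codon 2 (His): best is CAC at 29.7.
Codon 3 (Lys): best is AAG at 21.2.
Codon 4 (Val): best is GUG at 20.6.
Codon 5 (Gln): best is CAG at 37.0.
Codon 6 (Phe): best is UUU at 44.3.
Codon 7 (Tyr): best is UAC at 17.5.

UCG CAC AAG GUG CAG UUU UAC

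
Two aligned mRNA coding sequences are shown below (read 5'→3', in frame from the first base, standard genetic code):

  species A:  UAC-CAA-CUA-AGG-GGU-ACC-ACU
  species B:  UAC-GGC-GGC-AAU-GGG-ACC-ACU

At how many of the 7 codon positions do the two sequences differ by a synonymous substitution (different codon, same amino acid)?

1

Codon 1: UAC Tyr / UAC Tyr — identical.
Codon 2: CAA Gln / GGC Gly — nonsynonymous.
Codon 3: CUA Leu / GGC Gly — nonsynonymous.
Codon 4: AGG Arg / AAU Asn — nonsynonymous.
Codon 5: GGU Gly / GGG Gly — synonymous.
Codon 6: ACC Thr / ACC Thr — identical.
Codon 7: ACU Thr / ACU Thr — identical.
Synonymous differences: 1.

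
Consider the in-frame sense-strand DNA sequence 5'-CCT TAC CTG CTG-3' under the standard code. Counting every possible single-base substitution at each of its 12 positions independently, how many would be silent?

Codon 1 (CCT, Pro): 3 synonymous substitutions.
Codon 2 (TAC, Tyr): 1 synonymous substitution.
Codon 3 (CTG, Leu): 4 synonymous substitutions.
Codon 4 (CTG, Leu): 4 synonymous substitutions.
Total: 3 + 1 + 4 + 4 = 12.

12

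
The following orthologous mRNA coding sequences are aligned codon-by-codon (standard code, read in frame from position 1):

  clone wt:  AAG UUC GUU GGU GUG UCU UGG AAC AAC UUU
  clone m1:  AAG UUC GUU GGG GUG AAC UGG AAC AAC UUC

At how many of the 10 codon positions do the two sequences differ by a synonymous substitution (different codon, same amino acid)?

Codon 1: AAG Lys / AAG Lys — identical.
Codon 2: UUC Phe / UUC Phe — identical.
Codon 3: GUU Val / GUU Val — identical.
Codon 4: GGU Gly / GGG Gly — synonymous.
Codon 5: GUG Val / GUG Val — identical.
Codon 6: UCU Ser / AAC Asn — nonsynonymous.
Codon 7: UGG Trp / UGG Trp — identical.
Codon 8: AAC Asn / AAC Asn — identical.
Codon 9: AAC Asn / AAC Asn — identical.
Codon 10: UUU Phe / UUC Phe — synonymous.
Synonymous differences: 2.

2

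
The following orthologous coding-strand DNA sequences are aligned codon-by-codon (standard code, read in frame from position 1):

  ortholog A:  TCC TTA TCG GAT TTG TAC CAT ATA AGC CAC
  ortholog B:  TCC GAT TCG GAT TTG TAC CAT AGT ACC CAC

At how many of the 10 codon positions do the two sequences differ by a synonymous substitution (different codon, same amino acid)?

0

Codon 1: TCC Ser / TCC Ser — identical.
Codon 2: TTA Leu / GAT Asp — nonsynonymous.
Codon 3: TCG Ser / TCG Ser — identical.
Codon 4: GAT Asp / GAT Asp — identical.
Codon 5: TTG Leu / TTG Leu — identical.
Codon 6: TAC Tyr / TAC Tyr — identical.
Codon 7: CAT His / CAT His — identical.
Codon 8: ATA Ile / AGT Ser — nonsynonymous.
Codon 9: AGC Ser / ACC Thr — nonsynonymous.
Codon 10: CAC His / CAC His — identical.
Synonymous differences: 0.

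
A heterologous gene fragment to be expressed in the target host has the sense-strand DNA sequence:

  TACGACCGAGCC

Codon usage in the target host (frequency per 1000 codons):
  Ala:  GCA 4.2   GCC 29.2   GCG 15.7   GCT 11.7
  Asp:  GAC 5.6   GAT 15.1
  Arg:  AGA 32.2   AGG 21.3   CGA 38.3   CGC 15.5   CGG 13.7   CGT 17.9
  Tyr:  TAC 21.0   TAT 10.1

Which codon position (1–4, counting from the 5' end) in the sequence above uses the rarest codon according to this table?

Codon 1 TAC (Tyr): 21.0 per 1000.
Codon 2 GAC (Asp): 5.6 per 1000.
Codon 3 CGA (Arg): 38.3 per 1000.
Codon 4 GCC (Ala): 29.2 per 1000.
Lowest frequency is 5.6 at codon 2.

2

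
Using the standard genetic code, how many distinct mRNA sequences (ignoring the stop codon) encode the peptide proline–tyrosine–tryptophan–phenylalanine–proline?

64

Pro: 4 codons.
Tyr: 2 codons.
Trp: 1 codon.
Phe: 2 codons.
Pro: 4 codons.
4 × 2 × 1 × 2 × 4 = 64.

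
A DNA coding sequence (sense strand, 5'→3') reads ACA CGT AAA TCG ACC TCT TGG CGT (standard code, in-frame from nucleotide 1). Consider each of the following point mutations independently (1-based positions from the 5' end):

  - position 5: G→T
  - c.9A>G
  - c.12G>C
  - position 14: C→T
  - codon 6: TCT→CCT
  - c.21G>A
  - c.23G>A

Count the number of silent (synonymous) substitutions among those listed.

2

Codon 2: CGT (Arg) → CTT (Leu) — missense.
Codon 3: AAA (Lys) → AAG (Lys) — synonymous.
Codon 4: TCG (Ser) → TCC (Ser) — synonymous.
Codon 5: ACC (Thr) → ATC (Ile) — missense.
Codon 6: TCT (Ser) → CCT (Pro) — missense.
Codon 7: TGG (Trp) → TGA (Stop) — nonsense.
Codon 8: CGT (Arg) → CAT (His) — missense.
Synonymous: 2 of 7.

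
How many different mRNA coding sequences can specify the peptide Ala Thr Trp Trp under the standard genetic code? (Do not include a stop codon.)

16

Ala: 4 codons.
Thr: 4 codons.
Trp: 1 codon.
Trp: 1 codon.
4 × 4 × 1 × 1 = 16.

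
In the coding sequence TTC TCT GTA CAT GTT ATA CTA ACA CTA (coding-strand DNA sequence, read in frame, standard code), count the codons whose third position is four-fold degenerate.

6

Codon 1 TTC (Phe): third position 2-fold.
Codon 2 TCT (Ser): third position 4-fold.
Codon 3 GTA (Val): third position 4-fold.
Codon 4 CAT (His): third position 2-fold.
Codon 5 GTT (Val): third position 4-fold.
Codon 6 ATA (Ile): third position 3-fold.
Codon 7 CTA (Leu): third position 4-fold.
Codon 8 ACA (Thr): third position 4-fold.
Codon 9 CTA (Leu): third position 4-fold.
Four-fold degenerate third positions: 6.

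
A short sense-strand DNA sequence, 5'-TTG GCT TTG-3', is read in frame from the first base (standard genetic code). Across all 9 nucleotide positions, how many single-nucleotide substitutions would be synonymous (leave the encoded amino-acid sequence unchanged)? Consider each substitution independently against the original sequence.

Codon 1 (TTG, Leu): 2 synonymous substitutions.
Codon 2 (GCT, Ala): 3 synonymous substitutions.
Codon 3 (TTG, Leu): 2 synonymous substitutions.
Total: 2 + 3 + 2 = 7.

7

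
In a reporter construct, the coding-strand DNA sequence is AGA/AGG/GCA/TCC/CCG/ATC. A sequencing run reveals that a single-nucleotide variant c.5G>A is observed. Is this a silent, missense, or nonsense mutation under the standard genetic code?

missense

Position 5 falls in codon 2: AGG → Arg.
After the substitution the codon is AAG → Lys.
Arg ≠ Lys, so this is a missense mutation.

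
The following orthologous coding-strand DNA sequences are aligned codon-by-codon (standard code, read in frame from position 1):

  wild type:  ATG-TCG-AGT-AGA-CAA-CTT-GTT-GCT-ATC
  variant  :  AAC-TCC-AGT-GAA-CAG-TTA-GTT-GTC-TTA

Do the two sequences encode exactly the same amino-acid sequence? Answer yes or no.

Codon 1: ATG Met / AAC Asn — nonsynonymous.
Codon 2: TCG Ser / TCC Ser — synonymous.
Codon 3: AGT Ser / AGT Ser — identical.
Codon 4: AGA Arg / GAA Glu — nonsynonymous.
Codon 5: CAA Gln / CAG Gln — synonymous.
Codon 6: CTT Leu / TTA Leu — synonymous.
Codon 7: GTT Val / GTT Val — identical.
Codon 8: GCT Ala / GTC Val — nonsynonymous.
Codon 9: ATC Ile / TTA Leu — nonsynonymous.
Nonsynonymous differences: 4 → different protein.

no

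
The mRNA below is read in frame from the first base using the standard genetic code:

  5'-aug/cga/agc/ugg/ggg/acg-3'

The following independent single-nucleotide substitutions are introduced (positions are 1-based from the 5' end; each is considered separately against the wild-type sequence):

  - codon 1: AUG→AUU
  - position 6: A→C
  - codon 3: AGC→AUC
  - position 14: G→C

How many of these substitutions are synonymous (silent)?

Codon 1: AUG (Met) → AUU (Ile) — missense.
Codon 2: CGA (Arg) → CGC (Arg) — synonymous.
Codon 3: AGC (Ser) → AUC (Ile) — missense.
Codon 5: GGG (Gly) → GCG (Ala) — missense.
Synonymous: 1 of 4.

1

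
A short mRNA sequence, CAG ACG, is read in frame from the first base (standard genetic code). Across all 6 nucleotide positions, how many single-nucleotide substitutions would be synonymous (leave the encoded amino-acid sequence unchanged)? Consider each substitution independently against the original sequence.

Codon 1 (CAG, Gln): 1 synonymous substitution.
Codon 2 (ACG, Thr): 3 synonymous substitutions.
Total: 1 + 3 = 4.

4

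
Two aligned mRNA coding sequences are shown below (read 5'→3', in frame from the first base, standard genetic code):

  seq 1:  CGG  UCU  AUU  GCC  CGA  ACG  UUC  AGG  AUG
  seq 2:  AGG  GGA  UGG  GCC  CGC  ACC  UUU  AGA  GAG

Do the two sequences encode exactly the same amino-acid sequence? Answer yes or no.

Codon 1: CGG Arg / AGG Arg — synonymous.
Codon 2: UCU Ser / GGA Gly — nonsynonymous.
Codon 3: AUU Ile / UGG Trp — nonsynonymous.
Codon 4: GCC Ala / GCC Ala — identical.
Codon 5: CGA Arg / CGC Arg — synonymous.
Codon 6: ACG Thr / ACC Thr — synonymous.
Codon 7: UUC Phe / UUU Phe — synonymous.
Codon 8: AGG Arg / AGA Arg — synonymous.
Codon 9: AUG Met / GAG Glu — nonsynonymous.
Nonsynonymous differences: 3 → different protein.

no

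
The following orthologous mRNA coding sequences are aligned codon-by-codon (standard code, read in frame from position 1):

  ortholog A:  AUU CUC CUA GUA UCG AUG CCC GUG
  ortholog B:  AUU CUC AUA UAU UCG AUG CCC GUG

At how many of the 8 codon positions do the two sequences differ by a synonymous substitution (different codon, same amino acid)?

0

Codon 1: AUU Ile / AUU Ile — identical.
Codon 2: CUC Leu / CUC Leu — identical.
Codon 3: CUA Leu / AUA Ile — nonsynonymous.
Codon 4: GUA Val / UAU Tyr — nonsynonymous.
Codon 5: UCG Ser / UCG Ser — identical.
Codon 6: AUG Met / AUG Met — identical.
Codon 7: CCC Pro / CCC Pro — identical.
Codon 8: GUG Val / GUG Val — identical.
Synonymous differences: 0.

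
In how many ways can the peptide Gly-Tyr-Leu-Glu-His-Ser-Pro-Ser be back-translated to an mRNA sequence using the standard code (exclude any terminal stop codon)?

27648

Gly: 4 codons.
Tyr: 2 codons.
Leu: 6 codons.
Glu: 2 codons.
His: 2 codons.
Ser: 6 codons.
Pro: 4 codons.
Ser: 6 codons.
4 × 2 × 6 × 2 × 2 × 6 × 4 × 6 = 27648.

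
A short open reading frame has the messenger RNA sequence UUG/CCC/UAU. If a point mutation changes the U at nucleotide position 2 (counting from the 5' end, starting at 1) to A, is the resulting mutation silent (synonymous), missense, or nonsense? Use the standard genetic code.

Position 2 falls in codon 1: UUG → Leu.
After the substitution the codon is UAG → Stop.
The new codon is a stop codon, so this is a nonsense mutation.

nonsense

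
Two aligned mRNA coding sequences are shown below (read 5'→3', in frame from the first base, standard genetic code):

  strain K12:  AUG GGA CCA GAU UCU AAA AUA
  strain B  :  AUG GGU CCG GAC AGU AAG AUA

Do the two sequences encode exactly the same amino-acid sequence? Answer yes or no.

Codon 1: AUG Met / AUG Met — identical.
Codon 2: GGA Gly / GGU Gly — synonymous.
Codon 3: CCA Pro / CCG Pro — synonymous.
Codon 4: GAU Asp / GAC Asp — synonymous.
Codon 5: UCU Ser / AGU Ser — synonymous.
Codon 6: AAA Lys / AAG Lys — synonymous.
Codon 7: AUA Ile / AUA Ile — identical.
Nonsynonymous differences: 0 → same protein.

yes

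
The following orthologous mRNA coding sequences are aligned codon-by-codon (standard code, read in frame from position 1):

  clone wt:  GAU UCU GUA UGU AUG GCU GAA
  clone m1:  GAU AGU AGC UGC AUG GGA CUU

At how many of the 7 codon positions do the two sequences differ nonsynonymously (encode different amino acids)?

Codon 1: GAU Asp / GAU Asp — identical.
Codon 2: UCU Ser / AGU Ser — synonymous.
Codon 3: GUA Val / AGC Ser — nonsynonymous.
Codon 4: UGU Cys / UGC Cys — synonymous.
Codon 5: AUG Met / AUG Met — identical.
Codon 6: GCU Ala / GGA Gly — nonsynonymous.
Codon 7: GAA Glu / CUU Leu — nonsynonymous.
Nonsynonymous differences: 3.

3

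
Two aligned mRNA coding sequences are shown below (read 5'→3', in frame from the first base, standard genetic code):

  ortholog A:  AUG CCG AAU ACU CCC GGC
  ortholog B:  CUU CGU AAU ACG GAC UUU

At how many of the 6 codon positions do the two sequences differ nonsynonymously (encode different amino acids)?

Codon 1: AUG Met / CUU Leu — nonsynonymous.
Codon 2: CCG Pro / CGU Arg — nonsynonymous.
Codon 3: AAU Asn / AAU Asn — identical.
Codon 4: ACU Thr / ACG Thr — synonymous.
Codon 5: CCC Pro / GAC Asp — nonsynonymous.
Codon 6: GGC Gly / UUU Phe — nonsynonymous.
Nonsynonymous differences: 4.

4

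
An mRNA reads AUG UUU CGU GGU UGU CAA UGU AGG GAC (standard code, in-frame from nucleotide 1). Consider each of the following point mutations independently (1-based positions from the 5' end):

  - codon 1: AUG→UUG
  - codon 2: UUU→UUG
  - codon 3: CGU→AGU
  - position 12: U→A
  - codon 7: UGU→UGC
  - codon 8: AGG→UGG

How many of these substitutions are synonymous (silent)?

2

Codon 1: AUG (Met) → UUG (Leu) — missense.
Codon 2: UUU (Phe) → UUG (Leu) — missense.
Codon 3: CGU (Arg) → AGU (Ser) — missense.
Codon 4: GGU (Gly) → GGA (Gly) — synonymous.
Codon 7: UGU (Cys) → UGC (Cys) — synonymous.
Codon 8: AGG (Arg) → UGG (Trp) — missense.
Synonymous: 2 of 6.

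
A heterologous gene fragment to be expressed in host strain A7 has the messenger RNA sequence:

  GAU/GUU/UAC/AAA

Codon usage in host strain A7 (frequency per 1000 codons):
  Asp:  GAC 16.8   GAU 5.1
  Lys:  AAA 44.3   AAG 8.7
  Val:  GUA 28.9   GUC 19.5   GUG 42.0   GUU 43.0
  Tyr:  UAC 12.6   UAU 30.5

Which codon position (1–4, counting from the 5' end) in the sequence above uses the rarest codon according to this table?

Codon 1 GAU (Asp): 5.1 per 1000.
Codon 2 GUU (Val): 43.0 per 1000.
Codon 3 UAC (Tyr): 12.6 per 1000.
Codon 4 AAA (Lys): 44.3 per 1000.
Lowest frequency is 5.1 at codon 1.

1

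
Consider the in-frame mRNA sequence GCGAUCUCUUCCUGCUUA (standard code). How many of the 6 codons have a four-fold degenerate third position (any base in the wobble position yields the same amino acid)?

Codon 1 GCG (Ala): third position 4-fold.
Codon 2 AUC (Ile): third position 3-fold.
Codon 3 UCU (Ser): third position 4-fold.
Codon 4 UCC (Ser): third position 4-fold.
Codon 5 UGC (Cys): third position 2-fold.
Codon 6 UUA (Leu): third position 2-fold.
Four-fold degenerate third positions: 3.

3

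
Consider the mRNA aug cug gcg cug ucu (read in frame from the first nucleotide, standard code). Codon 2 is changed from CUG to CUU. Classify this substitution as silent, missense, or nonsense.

silent

Position 6 falls in codon 2: CUG → Leu.
After the substitution the codon is CUU → Leu.
Both encode Leu, so the change is synonymous.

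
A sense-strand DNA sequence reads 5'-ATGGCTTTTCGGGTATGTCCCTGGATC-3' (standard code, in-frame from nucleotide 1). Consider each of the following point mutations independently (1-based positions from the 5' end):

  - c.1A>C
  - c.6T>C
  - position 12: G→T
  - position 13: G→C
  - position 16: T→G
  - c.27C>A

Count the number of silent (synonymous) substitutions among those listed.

3

Codon 1: ATG (Met) → CTG (Leu) — missense.
Codon 2: GCT (Ala) → GCC (Ala) — synonymous.
Codon 4: CGG (Arg) → CGT (Arg) — synonymous.
Codon 5: GTA (Val) → CTA (Leu) — missense.
Codon 6: TGT (Cys) → GGT (Gly) — missense.
Codon 9: ATC (Ile) → ATA (Ile) — synonymous.
Synonymous: 3 of 6.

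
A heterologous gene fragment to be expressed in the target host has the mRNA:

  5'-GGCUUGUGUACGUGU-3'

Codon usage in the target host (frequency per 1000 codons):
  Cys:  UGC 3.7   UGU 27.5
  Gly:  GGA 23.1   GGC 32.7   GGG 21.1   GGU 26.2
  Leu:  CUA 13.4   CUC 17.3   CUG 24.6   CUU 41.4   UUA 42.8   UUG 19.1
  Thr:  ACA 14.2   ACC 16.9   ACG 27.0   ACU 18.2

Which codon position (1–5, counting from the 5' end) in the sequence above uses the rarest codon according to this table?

2

Codon 1 GGC (Gly): 32.7 per 1000.
Codon 2 UUG (Leu): 19.1 per 1000.
Codon 3 UGU (Cys): 27.5 per 1000.
Codon 4 ACG (Thr): 27.0 per 1000.
Codon 5 UGU (Cys): 27.5 per 1000.
Lowest frequency is 19.1 at codon 2.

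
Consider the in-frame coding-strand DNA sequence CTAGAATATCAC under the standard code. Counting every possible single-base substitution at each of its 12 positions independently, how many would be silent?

Codon 1 (CTA, Leu): 4 synonymous substitutions.
Codon 2 (GAA, Glu): 1 synonymous substitution.
Codon 3 (TAT, Tyr): 1 synonymous substitution.
Codon 4 (CAC, His): 1 synonymous substitution.
Total: 4 + 1 + 1 + 1 = 7.

7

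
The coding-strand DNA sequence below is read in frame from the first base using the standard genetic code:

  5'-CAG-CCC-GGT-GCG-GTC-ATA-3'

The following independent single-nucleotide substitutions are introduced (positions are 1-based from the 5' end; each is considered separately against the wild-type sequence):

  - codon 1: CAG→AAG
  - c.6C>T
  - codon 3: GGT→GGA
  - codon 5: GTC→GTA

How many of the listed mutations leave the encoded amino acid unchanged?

3

Codon 1: CAG (Gln) → AAG (Lys) — missense.
Codon 2: CCC (Pro) → CCT (Pro) — synonymous.
Codon 3: GGT (Gly) → GGA (Gly) — synonymous.
Codon 5: GTC (Val) → GTA (Val) — synonymous.
Synonymous: 3 of 4.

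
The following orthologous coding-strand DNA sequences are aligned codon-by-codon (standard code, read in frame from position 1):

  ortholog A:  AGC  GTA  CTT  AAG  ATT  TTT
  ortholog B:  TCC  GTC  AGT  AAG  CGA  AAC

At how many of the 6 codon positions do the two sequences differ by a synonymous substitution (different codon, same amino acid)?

2

Codon 1: AGC Ser / TCC Ser — synonymous.
Codon 2: GTA Val / GTC Val — synonymous.
Codon 3: CTT Leu / AGT Ser — nonsynonymous.
Codon 4: AAG Lys / AAG Lys — identical.
Codon 5: ATT Ile / CGA Arg — nonsynonymous.
Codon 6: TTT Phe / AAC Asn — nonsynonymous.
Synonymous differences: 2.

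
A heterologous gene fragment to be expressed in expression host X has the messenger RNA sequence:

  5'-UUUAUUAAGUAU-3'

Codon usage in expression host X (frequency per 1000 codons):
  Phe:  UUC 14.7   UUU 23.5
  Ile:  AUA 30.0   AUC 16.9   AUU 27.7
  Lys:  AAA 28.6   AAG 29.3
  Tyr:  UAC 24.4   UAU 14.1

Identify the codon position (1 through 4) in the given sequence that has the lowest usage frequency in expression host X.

4

Codon 1 UUU (Phe): 23.5 per 1000.
Codon 2 AUU (Ile): 27.7 per 1000.
Codon 3 AAG (Lys): 29.3 per 1000.
Codon 4 UAU (Tyr): 14.1 per 1000.
Lowest frequency is 14.1 at codon 4.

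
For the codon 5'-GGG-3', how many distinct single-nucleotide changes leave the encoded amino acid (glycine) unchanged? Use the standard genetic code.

Position 1: none → 0 synonymous.
Position 2: none → 0 synonymous.
Position 3: GGU, GGC, GGA → 3 synonymous.
Total: 0 + 0 + 3 = 3.

3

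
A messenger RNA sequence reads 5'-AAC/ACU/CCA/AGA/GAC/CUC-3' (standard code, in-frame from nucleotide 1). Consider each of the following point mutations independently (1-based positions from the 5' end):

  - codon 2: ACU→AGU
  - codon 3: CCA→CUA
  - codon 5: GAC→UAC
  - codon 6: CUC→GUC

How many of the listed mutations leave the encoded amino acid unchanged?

0

Codon 2: ACU (Thr) → AGU (Ser) — missense.
Codon 3: CCA (Pro) → CUA (Leu) — missense.
Codon 5: GAC (Asp) → UAC (Tyr) — missense.
Codon 6: CUC (Leu) → GUC (Val) — missense.
Synonymous: 0 of 4.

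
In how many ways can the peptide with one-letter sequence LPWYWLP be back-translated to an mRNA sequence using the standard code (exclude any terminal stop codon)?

Leu: 6 codons.
Pro: 4 codons.
Trp: 1 codon.
Tyr: 2 codons.
Trp: 1 codon.
Leu: 6 codons.
Pro: 4 codons.
6 × 4 × 1 × 2 × 1 × 6 × 4 = 1152.

1152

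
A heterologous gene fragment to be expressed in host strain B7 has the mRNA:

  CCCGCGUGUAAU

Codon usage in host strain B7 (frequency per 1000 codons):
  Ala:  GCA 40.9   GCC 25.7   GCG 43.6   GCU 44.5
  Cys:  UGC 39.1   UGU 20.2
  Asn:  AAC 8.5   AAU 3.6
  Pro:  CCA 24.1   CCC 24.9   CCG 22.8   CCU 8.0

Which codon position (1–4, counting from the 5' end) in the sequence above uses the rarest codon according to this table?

Codon 1 CCC (Pro): 24.9 per 1000.
Codon 2 GCG (Ala): 43.6 per 1000.
Codon 3 UGU (Cys): 20.2 per 1000.
Codon 4 AAU (Asn): 3.6 per 1000.
Lowest frequency is 3.6 at codon 4.

4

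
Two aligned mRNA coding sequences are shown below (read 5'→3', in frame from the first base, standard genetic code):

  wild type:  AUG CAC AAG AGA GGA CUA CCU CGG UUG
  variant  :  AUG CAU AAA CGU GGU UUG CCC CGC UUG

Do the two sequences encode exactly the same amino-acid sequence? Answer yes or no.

Codon 1: AUG Met / AUG Met — identical.
Codon 2: CAC His / CAU His — synonymous.
Codon 3: AAG Lys / AAA Lys — synonymous.
Codon 4: AGA Arg / CGU Arg — synonymous.
Codon 5: GGA Gly / GGU Gly — synonymous.
Codon 6: CUA Leu / UUG Leu — synonymous.
Codon 7: CCU Pro / CCC Pro — synonymous.
Codon 8: CGG Arg / CGC Arg — synonymous.
Codon 9: UUG Leu / UUG Leu — identical.
Nonsynonymous differences: 0 → same protein.

yes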